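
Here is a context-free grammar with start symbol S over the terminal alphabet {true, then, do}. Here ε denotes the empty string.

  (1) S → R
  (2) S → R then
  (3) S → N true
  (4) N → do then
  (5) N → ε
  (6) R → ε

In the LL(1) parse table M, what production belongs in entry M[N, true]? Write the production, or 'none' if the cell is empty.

N → ε

FIRST(N) = {ε, do}
FIRST(R) = {ε}
FIRST(S) = {ε, do, then, true}  (via R, R then, N true)
FOLLOW(S) includes $ since S is the start symbol.
FOLLOW(N): in S→N true, N is followed by true with FIRST {true}. Thus FOLLOW(N) = {true}.
For N → do then: FIRST(do then) = {do}, so it goes in M[N, t] for t ∈ {do}.
For N → ε: FIRST(ε) = {ε}, so it goes in M[N, t] for t ∈ {}; since ε ∈ FIRST, also for every t ∈ FOLLOW(N) = {true}.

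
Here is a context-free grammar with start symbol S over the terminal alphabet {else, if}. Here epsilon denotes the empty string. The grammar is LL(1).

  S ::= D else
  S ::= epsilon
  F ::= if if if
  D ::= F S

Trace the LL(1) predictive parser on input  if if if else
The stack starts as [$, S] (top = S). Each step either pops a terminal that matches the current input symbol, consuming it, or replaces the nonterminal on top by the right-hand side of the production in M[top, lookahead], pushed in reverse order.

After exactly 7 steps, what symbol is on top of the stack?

     Stack              Input            Action
  1  $ S                if if if else $  expand S ::= D else
  2  $ else D           if if if else $  expand D ::= F S
  3  $ else S F         if if if else $  expand F ::= if if if
  4  $ else S if if if  if if if else $  match if
  5  $ else S if if     if if else $     match if
  6  $ else S if        if else $        match if
  7  $ else S           else $           expand S ::= epsilon
Stack after step 7: $ else (top = else).

else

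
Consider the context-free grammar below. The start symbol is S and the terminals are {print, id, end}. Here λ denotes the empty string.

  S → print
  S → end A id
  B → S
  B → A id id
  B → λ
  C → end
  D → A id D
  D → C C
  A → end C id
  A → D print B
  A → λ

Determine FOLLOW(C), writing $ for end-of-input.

FIRST(S) = {end, print}
FIRST(C) = {end}
FIRST(B) = {λ, end, id, print}  (via S, A id id)
FIRST(D) = {end, id}  (via A id D, C C)
FIRST(A) = {λ, end, id}  (via D print B)
FOLLOW(S) includes $ since S is the start symbol.
FOLLOW(D): in D→A id D, the suffix after D is empty (adds nothing new); in A→D print B, D is followed by print B with FIRST {print}. Thus FOLLOW(D) = {print}.
FOLLOW(C): in D→C C (occurrence 1), C is followed by C with FIRST {end}; in D→C C (occurrence 2), the suffix after C is empty, so FOLLOW(C) ⊇ FOLLOW(D) = {print}; in A→end C id, C is followed by id with FIRST {id}. Thus FOLLOW(C) = {end, id, print}.
FOLLOW(A): in S→end A id, A is followed by id with FIRST {id}; in B→A id id, A is followed by id id with FIRST {id}; in D→A id D, A is followed by id D with FIRST {id}. Thus FOLLOW(A) = {id}.
FOLLOW(B): in A→D print B, the suffix after B is empty, so FOLLOW(B) ⊇ FOLLOW(A) = {id}. Thus FOLLOW(B) = {id}.
FOLLOW(S): in B→S, the suffix after S is empty, so FOLLOW(S) ⊇ FOLLOW(B) = {id}. Thus FOLLOW(S) = {$, id}.

{end, id, print}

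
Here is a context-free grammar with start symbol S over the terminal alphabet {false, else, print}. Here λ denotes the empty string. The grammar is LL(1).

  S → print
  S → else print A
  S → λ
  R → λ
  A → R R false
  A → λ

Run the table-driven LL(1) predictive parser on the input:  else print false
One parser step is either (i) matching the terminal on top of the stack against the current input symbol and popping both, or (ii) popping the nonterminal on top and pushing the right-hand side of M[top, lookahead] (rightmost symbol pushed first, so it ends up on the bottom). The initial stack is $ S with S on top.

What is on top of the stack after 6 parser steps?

     Stack           Input               Action
  1  $ S             else print false $  expand S → else print A
  2  $ A print else  else print false $  match else
  3  $ A print       print false $       match print
  4  $ A             false $             expand A → R R false
  5  $ false R R     false $             expand R → λ
  6  $ false R       false $             expand R → λ
Stack after step 6: $ false (top = false).

false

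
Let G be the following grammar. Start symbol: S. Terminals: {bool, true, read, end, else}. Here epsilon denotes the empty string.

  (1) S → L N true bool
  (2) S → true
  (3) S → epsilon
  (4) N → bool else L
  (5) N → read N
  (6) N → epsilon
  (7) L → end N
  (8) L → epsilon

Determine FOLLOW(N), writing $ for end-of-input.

FIRST(N): from N→bool else L we get {bool}; from N→read N we get {read}; from N→epsilon we get {epsilon}. So FIRST(N) = {epsilon, bool, read}.
FIRST(L): from L→end N we get {end}; from L→epsilon we get {epsilon}. So FIRST(L) = {epsilon, end}.
FIRST(S): from S→L N true bool we get {bool, end, read, true}; from S→true we get {true}; from S→epsilon we get {epsilon}. So FIRST(S) = {epsilon, bool, end, read, true}.
FOLLOW(S) includes $ since S is the start symbol.
FOLLOW(S): S appears on no right-hand side. Thus FOLLOW(S) = {$}.
FOLLOW(N): in S→L N true bool, N is followed by true bool with FIRST {true}; in N→read N, the suffix after N is empty (adds nothing new); in L→end N, the suffix after N is empty, so FOLLOW(N) ⊇ FOLLOW(L) = {bool, read, true}. Thus FOLLOW(N) = {bool, read, true}.
FOLLOW(L): in S→L N true bool, L is followed by N true bool with FIRST {bool, read, true}; in N→bool else L, the suffix after L is empty, so FOLLOW(L) ⊇ FOLLOW(N) = {bool, read, true}. Thus FOLLOW(L) = {bool, read, true}.

{bool, read, true}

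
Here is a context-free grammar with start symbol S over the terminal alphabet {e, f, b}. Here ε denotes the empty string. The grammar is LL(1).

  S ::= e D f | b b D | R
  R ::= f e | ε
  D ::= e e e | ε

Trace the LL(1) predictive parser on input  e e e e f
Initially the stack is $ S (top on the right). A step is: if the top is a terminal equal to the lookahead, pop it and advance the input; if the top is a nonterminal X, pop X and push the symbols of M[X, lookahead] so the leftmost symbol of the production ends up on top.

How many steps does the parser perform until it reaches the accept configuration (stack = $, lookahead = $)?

step 1: stack=$ S  input=e e e e f $  — expand S ::= e D f
step 2: stack=$ f D e  input=e e e e f $  — match e
step 3: stack=$ f D  input=e e e f $  — expand D ::= e e e
step 4: stack=$ f e e e  input=e e e f $  — match e
step 5: stack=$ f e e  input=e e f $  — match e
step 6: stack=$ f e  input=e f $  — match e
step 7: stack=$ f  input=f $  — match f
Accept reached after 7 steps.

7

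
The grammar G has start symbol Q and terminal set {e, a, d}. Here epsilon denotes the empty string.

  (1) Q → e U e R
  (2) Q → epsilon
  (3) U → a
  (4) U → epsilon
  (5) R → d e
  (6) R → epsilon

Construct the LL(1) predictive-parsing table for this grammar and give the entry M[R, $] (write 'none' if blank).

FIRST(Q): from Q→e U e R we get {e}; from Q→epsilon we get {epsilon}. So FIRST(Q) = {epsilon, e}.
FIRST(U): from U→a we get {a}; from U→epsilon we get {epsilon}. So FIRST(U) = {epsilon, a}.
FIRST(R): from R→d e we get {d}; from R→epsilon we get {epsilon}. So FIRST(R) = {epsilon, d}.
FOLLOW(Q) includes $ since Q is the start symbol.
FOLLOW(Q): Q appears on no right-hand side. Thus FOLLOW(Q) = {$}.
FOLLOW(R): in Q→e U e R, the suffix after R is empty, so FOLLOW(R) ⊇ FOLLOW(Q) = {$}. Thus FOLLOW(R) = {$}.
For R → d e: FIRST(d e) = {d}, so it goes in M[R, t] for t ∈ {d}.
For R → epsilon: FIRST(epsilon) = {epsilon}, so it goes in M[R, t] for t ∈ {}; since epsilon ∈ FIRST, also for every t ∈ FOLLOW(R) = {$}.

R → epsilon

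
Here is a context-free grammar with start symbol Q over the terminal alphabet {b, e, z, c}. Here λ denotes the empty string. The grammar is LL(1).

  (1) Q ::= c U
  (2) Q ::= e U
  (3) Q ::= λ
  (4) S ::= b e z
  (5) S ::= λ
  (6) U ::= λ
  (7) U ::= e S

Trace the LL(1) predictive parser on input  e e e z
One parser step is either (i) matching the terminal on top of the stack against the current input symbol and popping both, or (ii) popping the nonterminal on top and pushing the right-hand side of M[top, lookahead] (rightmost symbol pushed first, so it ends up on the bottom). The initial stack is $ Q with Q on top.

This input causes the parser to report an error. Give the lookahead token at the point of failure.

e

step 1: stack=$ Q  input=e e e z $  — expand Q ::= e U
step 2: stack=$ U e  input=e e e z $  — match e
step 3: stack=$ U  input=e e z $  — expand U ::= e S
step 4: stack=$ S e  input=e e z $  — match e
step 5: stack=$ S  input=e z $  — error: M[S, e] is empty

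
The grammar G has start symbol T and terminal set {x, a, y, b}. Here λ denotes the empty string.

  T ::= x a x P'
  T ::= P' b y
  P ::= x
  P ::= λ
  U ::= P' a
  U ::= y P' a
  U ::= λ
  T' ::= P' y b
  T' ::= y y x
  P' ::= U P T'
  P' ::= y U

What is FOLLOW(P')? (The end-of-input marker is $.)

FIRST(P): from P::=x we get {x}; from P::=λ we get {λ}. So FIRST(P) = {λ, x}.
FIRST(T): from T::=x a x P' we get {x}; from T::=P' b y we get {x, y}. So FIRST(T) = {x, y}.
FIRST(U): from U::=P' a we get {x, y}; from U::=y P' a we get {y}; from U::=λ we get {λ}. So FIRST(U) = {λ, x, y}.
FIRST(T'): from T'::=P' y b we get {x, y}; from T'::=y y x we get {y}. So FIRST(T') = {x, y}.
FIRST(P'): from P'::=U P T' we get {x, y}; from P'::=y U we get {y}. So FIRST(P') = {x, y}.
FOLLOW(T) includes $ since T is the start symbol.
FOLLOW(T): T appears on no right-hand side. Thus FOLLOW(T) = {$}.
FOLLOW(P): in P'::=U P T', P is followed by T' with FIRST {x, y}. Thus FOLLOW(P) = {x, y}.
FOLLOW(P'): in T::=x a x P', the suffix after P' is empty, so FOLLOW(P') ⊇ FOLLOW(T) = {$}; in T::=P' b y, P' is followed by b y with FIRST {b}; in U::=P' a, P' is followed by a with FIRST {a}; in U::=y P' a, P' is followed by a with FIRST {a}; in T'::=P' y b, P' is followed by y b with FIRST {y}. Thus FOLLOW(P') = {$, a, b, y}.
FOLLOW(U): in P'::=U P T', U is followed by P T' with FIRST {x, y}; in P'::=y U, the suffix after U is empty, so FOLLOW(U) ⊇ FOLLOW(P') = {$, a, b, y}. Thus FOLLOW(U) = {$, a, b, x, y}.
FOLLOW(T'): in P'::=U P T', the suffix after T' is empty, so FOLLOW(T') ⊇ FOLLOW(P') = {$, a, b, y}. Thus FOLLOW(T') = {$, a, b, y}.

{$, a, b, y}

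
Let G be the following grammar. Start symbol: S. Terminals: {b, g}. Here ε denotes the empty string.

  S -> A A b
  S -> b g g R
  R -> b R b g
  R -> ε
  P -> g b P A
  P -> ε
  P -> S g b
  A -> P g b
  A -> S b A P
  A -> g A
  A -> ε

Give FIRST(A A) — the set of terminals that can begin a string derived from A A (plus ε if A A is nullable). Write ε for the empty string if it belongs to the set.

{ε, b, g}

FIRST(R) = {ε, b}
FIRST(S) = {b, g}  (via A A b)
FIRST(P) = {ε, b, g}  (via S g b)
FIRST(A) = {ε, b, g}  (via P g b, S b A P)
FIRST(A A): take FIRST of each symbol in turn, carrying on past any symbol whose FIRST contains ε; result {ε, b, g}.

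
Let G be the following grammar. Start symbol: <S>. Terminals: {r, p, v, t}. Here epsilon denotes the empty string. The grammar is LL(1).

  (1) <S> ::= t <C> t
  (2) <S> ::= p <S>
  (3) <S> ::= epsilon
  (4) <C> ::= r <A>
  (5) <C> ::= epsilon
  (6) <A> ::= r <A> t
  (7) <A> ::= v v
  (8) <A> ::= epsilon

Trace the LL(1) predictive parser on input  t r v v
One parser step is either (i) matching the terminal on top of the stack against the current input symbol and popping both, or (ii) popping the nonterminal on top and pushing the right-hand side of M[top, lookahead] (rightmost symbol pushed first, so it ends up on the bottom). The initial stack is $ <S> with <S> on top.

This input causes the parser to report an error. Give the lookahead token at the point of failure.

     Stack      Input      Action
  1  $ <S>      t r v v $  expand <S> ::= t <C> t
  2  $ t <C> t  t r v v $  match t
  3  $ t <C>    r v v $    expand <C> ::= r <A>
  4  $ t <A> r  r v v $    match r
  5  $ t <A>    v v $      expand <A> ::= v v
  6  $ t v v    v v $      match v
  7  $ t v      v $        match v
  8  $ t        $          error: top is terminal t but lookahead is $

$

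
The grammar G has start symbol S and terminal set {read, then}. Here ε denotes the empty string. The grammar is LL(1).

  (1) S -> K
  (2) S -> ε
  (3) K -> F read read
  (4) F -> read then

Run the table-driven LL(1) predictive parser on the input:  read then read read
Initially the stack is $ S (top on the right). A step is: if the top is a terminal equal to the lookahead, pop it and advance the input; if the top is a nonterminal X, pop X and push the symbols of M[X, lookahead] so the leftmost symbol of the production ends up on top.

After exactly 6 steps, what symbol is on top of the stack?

step 1: stack=$ S  input=read then read read $  — expand S -> K
step 2: stack=$ K  input=read then read read $  — expand K -> F read read
step 3: stack=$ read read F  input=read then read read $  — expand F -> read then
step 4: stack=$ read read then read  input=read then read read $  — match read
step 5: stack=$ read read then  input=then read read $  — match then
step 6: stack=$ read read  input=read read $  — match read
Stack after step 6: $ read (top = read).

read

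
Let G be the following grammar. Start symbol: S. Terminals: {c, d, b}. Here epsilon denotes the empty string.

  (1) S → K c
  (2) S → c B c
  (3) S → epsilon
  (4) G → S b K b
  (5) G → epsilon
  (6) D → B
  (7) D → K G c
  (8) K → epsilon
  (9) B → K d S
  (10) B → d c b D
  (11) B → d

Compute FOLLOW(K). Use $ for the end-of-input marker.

{b, c, d}

FIRST(K): from K→epsilon we get {epsilon}. So FIRST(K) = {epsilon}.
FIRST(S): from S→K c we get {c}; from S→c B c we get {c}; from S→epsilon we get {epsilon}. So FIRST(S) = {epsilon, c}.
FIRST(B): from B→K d S we get {d}; from B→d c b D we get {d}; from B→d we get {d}. So FIRST(B) = {d}.
FIRST(G): from G→S b K b we get {b, c}; from G→epsilon we get {epsilon}. So FIRST(G) = {epsilon, b, c}.
FIRST(D): from D→B we get {d}; from D→K G c we get {b, c}. So FIRST(D) = {b, c, d}.
FOLLOW(S) includes $ since S is the start symbol.
FOLLOW(G): in D→K G c, G is followed by c with FIRST {c}. Thus FOLLOW(G) = {c}.
FOLLOW(K): in S→K c, K is followed by c with FIRST {c}; in G→S b K b, K is followed by b with FIRST {b}; in D→K G c, K is followed by G c with FIRST {b, c}; in B→K d S, K is followed by d S with FIRST {d}. Thus FOLLOW(K) = {b, c, d}.
FOLLOW(S): in G→S b K b, S is followed by b K b with FIRST {b}; in B→K d S, the suffix after S is empty, so FOLLOW(S) ⊇ FOLLOW(B) = {c}. Thus FOLLOW(S) = {$, b, c}.
FOLLOW(D): in B→d c b D, the suffix after D is empty, so FOLLOW(D) ⊇ FOLLOW(B) = {c}. Thus FOLLOW(D) = {c}.
FOLLOW(B): in S→c B c, B is followed by c with FIRST {c}; in D→B, the suffix after B is empty, so FOLLOW(B) ⊇ FOLLOW(D) = {c}. Thus FOLLOW(B) = {c}.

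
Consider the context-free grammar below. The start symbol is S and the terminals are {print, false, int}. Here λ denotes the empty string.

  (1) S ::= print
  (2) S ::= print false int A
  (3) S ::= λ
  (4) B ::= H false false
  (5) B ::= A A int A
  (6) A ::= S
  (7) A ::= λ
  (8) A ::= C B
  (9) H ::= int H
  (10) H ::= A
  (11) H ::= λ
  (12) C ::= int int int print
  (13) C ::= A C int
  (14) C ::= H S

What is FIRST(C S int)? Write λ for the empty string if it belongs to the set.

{false, int, print}

FIRST(S): from S::=print we get {print}; from S::=print false int A we get {print}; from S::=λ we get {λ}. So FIRST(S) = {λ, print}.
FIRST(B): from B::=H false false we get {false, int, print}; from B::=A A int A we get {false, int, print}. So FIRST(B) = {false, int, print}.
FIRST(A): from A::=S we get {λ, print}; from A::=λ we get {λ}; from A::=C B we get {false, int, print}. So FIRST(A) = {λ, false, int, print}.
FIRST(H): from H::=int H we get {int}; from H::=A we get {λ, false, int, print}; from H::=λ we get {λ}. So FIRST(H) = {λ, false, int, print}.
FIRST(C): from C::=int int int print we get {int}; from C::=A C int we get {false, int, print}; from C::=H S we get {λ, false, int, print}. So FIRST(C) = {λ, false, int, print}.
FIRST(C S int): take FIRST of each symbol in turn, carrying on past any symbol whose FIRST contains λ; result {false, int, print}.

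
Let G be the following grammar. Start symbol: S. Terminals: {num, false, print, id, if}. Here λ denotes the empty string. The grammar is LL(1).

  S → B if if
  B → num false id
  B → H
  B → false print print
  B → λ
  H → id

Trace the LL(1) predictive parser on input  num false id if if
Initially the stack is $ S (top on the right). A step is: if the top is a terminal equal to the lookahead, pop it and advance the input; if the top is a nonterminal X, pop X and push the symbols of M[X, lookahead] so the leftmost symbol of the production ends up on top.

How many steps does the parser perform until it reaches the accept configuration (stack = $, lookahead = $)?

     Stack                 Input                 Action
  1  $ S                   num false id if if $  expand S → B if if
  2  $ if if B             num false id if if $  expand B → num false id
  3  $ if if id false num  num false id if if $  match num
  4  $ if if id false      false id if if $      match false
  5  $ if if id            id if if $            match id
  6  $ if if               if if $               match if
  7  $ if                  if $                  match if
Accept reached after 7 steps.

7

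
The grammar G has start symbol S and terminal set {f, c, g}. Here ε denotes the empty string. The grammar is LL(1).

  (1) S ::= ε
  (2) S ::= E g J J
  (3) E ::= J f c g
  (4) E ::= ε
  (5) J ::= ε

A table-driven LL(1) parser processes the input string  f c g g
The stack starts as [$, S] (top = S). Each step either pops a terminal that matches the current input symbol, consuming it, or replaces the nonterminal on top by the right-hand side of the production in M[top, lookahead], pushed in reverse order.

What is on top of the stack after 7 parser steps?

J

step 1: stack=$ S  input=f c g g $  — expand S ::= E g J J
step 2: stack=$ J J g E  input=f c g g $  — expand E ::= J f c g
step 3: stack=$ J J g g c f J  input=f c g g $  — expand J ::= ε
step 4: stack=$ J J g g c f  input=f c g g $  — match f
step 5: stack=$ J J g g c  input=c g g $  — match c
step 6: stack=$ J J g g  input=g g $  — match g
step 7: stack=$ J J g  input=g $  — match g
Stack after step 7: $ J J (top = J).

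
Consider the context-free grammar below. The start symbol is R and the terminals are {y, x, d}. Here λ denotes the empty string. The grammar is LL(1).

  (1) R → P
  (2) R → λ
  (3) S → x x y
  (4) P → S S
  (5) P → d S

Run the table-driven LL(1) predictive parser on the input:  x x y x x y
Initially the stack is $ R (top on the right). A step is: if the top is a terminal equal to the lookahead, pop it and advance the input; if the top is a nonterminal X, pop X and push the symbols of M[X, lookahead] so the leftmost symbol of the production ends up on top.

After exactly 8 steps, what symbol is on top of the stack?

x

step 1: stack=$ R  input=x x y x x y $  — expand R → P
step 2: stack=$ P  input=x x y x x y $  — expand P → S S
step 3: stack=$ S S  input=x x y x x y $  — expand S → x x y
step 4: stack=$ S y x x  input=x x y x x y $  — match x
step 5: stack=$ S y x  input=x y x x y $  — match x
step 6: stack=$ S y  input=y x x y $  — match y
step 7: stack=$ S  input=x x y $  — expand S → x x y
step 8: stack=$ y x x  input=x x y $  — match x
Stack after step 8: $ y x (top = x).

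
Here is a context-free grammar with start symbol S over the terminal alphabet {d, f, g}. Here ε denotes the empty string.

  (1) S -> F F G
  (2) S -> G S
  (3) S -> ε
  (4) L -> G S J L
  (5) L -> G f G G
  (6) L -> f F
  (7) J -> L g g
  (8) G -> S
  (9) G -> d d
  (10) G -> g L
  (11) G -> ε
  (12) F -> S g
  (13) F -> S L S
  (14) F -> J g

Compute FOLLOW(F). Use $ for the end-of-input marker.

FIRST(S) = {ε, d, f, g}  (via F F G, G S)
FIRST(G) = {ε, d, f, g}  (via S)
FIRST(L) = {d, f, g}  (via G S J L, G f G G)
FIRST(J) = {d, f, g}  (via L g g)
FIRST(F) = {d, f, g}  (via S g, S L S, J g)
FOLLOW(S) includes $ since S is the start symbol.
FOLLOW(J): in L->G S J L, J is followed by L with FIRST {d, f, g}; in F->J g, J is followed by g with FIRST {g}. Thus FOLLOW(J) = {d, f, g}.
FOLLOW(S): in S->G S, the suffix after S is empty (adds nothing new); in L->G S J L, S is followed by J L with FIRST {d, f, g}; in G->S, the suffix after S is empty, so FOLLOW(S) ⊇ FOLLOW(G) = {$, d, f, g}; in F->S g, S is followed by g with FIRST {g}; in F->S L S (occurrence 1), S is followed by L S with FIRST {d, f, g}; in F->S L S (occurrence 2), the suffix after S is empty, so FOLLOW(S) ⊇ FOLLOW(F) = {$, d, f, g}. Thus FOLLOW(S) = {$, d, f, g}.
FOLLOW(L): in L->G S J L, the suffix after L is empty (adds nothing new); in J->L g g, L is followed by g g with FIRST {g}; in G->g L, the suffix after L is empty, so FOLLOW(L) ⊇ FOLLOW(G) = {$, d, f, g}; in F->S L S, L is followed by S with FIRST {ε, d, f, g}; in F->S L S, the suffix after L is nullable, so FOLLOW(L) ⊇ FOLLOW(F) = {$, d, f, g}. Thus FOLLOW(L) = {$, d, f, g}.
FOLLOW(G): in S->F F G, the suffix after G is empty, so FOLLOW(G) ⊇ FOLLOW(S) = {$, d, f, g}; in S->G S, G is followed by S with FIRST {ε, d, f, g}; in S->G S, the suffix after G is nullable, so FOLLOW(G) ⊇ FOLLOW(S) = {$, d, f, g}; in L->G S J L, G is followed by S J L with FIRST {d, f, g}; in L->G f G G (occurrence 1), G is followed by f G G with FIRST {f}; in L->G f G G (occurrence 2), G is followed by G with FIRST {ε, d, f, g}; in L->G f G G (occurrence 2), the suffix after G is nullable, so FOLLOW(G) ⊇ FOLLOW(L) = {$, d, f, g}; in L->G f G G (occurrence 3), the suffix after G is empty, so FOLLOW(G) ⊇ FOLLOW(L) = {$, d, f, g}. Thus FOLLOW(G) = {$, d, f, g}.
FOLLOW(F): in S->F F G (occurrence 1), F is followed by F G with FIRST {d, f, g}; in S->F F G (occurrence 2), F is followed by G with FIRST {ε, d, f, g}; in S->F F G (occurrence 2), the suffix after F is nullable, so FOLLOW(F) ⊇ FOLLOW(S) = {$, d, f, g}; in L->f F, the suffix after F is empty, so FOLLOW(F) ⊇ FOLLOW(L) = {$, d, f, g}. Thus FOLLOW(F) = {$, d, f, g}.

{$, d, f, g}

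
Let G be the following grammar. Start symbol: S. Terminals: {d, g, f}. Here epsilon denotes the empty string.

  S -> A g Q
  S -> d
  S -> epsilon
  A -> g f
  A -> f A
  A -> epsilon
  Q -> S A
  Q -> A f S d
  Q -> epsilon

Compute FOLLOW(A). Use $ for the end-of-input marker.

{$, d, f, g}

FIRST(A) = {epsilon, f, g}
FIRST(S) = {epsilon, d, f, g}  (via A g Q)
FIRST(Q) = {epsilon, d, f, g}  (via S A, A f S d)
FOLLOW(S) includes $ since S is the start symbol.
FOLLOW(S): in Q->S A, S is followed by A with FIRST {epsilon, f, g}; in Q->S A, the suffix after S is nullable, so FOLLOW(S) ⊇ FOLLOW(Q) = {$, d, f, g}; in Q->A f S d, S is followed by d with FIRST {d}. Thus FOLLOW(S) = {$, d, f, g}.
FOLLOW(Q): in S->A g Q, the suffix after Q is empty, so FOLLOW(Q) ⊇ FOLLOW(S) = {$, d, f, g}. Thus FOLLOW(Q) = {$, d, f, g}.
FOLLOW(A): in S->A g Q, A is followed by g Q with FIRST {g}; in A->f A, the suffix after A is empty (adds nothing new); in Q->S A, the suffix after A is empty, so FOLLOW(A) ⊇ FOLLOW(Q) = {$, d, f, g}; in Q->A f S d, A is followed by f S d with FIRST {f}. Thus FOLLOW(A) = {$, d, f, g}.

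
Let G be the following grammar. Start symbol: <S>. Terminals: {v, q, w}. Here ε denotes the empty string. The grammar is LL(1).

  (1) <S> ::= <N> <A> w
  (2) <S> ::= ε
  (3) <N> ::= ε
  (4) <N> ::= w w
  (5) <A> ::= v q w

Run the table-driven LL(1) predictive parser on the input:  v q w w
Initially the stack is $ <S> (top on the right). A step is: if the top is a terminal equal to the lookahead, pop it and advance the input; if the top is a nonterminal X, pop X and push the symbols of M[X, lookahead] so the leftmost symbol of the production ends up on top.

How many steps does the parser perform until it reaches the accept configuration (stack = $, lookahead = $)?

7

     Stack        Input      Action
  1  $ <S>        v q w w $  expand <S> ::= <N> <A> w
  2  $ w <A> <N>  v q w w $  expand <N> ::= ε
  3  $ w <A>      v q w w $  expand <A> ::= v q w
  4  $ w w q v    v q w w $  match v
  5  $ w w q      q w w $    match q
  6  $ w w        w w $      match w
  7  $ w          w $        match w
Accept reached after 7 steps.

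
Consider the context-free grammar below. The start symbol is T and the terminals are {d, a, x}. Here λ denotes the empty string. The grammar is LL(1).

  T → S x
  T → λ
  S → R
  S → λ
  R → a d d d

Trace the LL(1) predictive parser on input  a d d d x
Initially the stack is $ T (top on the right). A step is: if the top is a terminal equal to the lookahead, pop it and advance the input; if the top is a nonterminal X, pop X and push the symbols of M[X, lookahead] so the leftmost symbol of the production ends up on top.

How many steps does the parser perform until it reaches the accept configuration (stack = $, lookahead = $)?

8

     Stack        Input        Action
  1  $ T          a d d d x $  expand T → S x
  2  $ x S        a d d d x $  expand S → R
  3  $ x R        a d d d x $  expand R → a d d d
  4  $ x d d d a  a d d d x $  match a
  5  $ x d d d    d d d x $    match d
  6  $ x d d      d d x $      match d
  7  $ x d        d x $        match d
  8  $ x          x $          match x
Accept reached after 8 steps.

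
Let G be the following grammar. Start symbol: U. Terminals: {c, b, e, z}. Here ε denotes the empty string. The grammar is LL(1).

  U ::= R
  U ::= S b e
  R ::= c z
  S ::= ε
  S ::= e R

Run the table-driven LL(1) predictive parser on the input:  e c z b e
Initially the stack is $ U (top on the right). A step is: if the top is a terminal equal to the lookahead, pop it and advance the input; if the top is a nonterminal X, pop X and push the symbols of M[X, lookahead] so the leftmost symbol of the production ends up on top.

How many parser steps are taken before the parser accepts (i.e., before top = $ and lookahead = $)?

8

step 1: stack=$ U  input=e c z b e $  — expand U ::= S b e
step 2: stack=$ e b S  input=e c z b e $  — expand S ::= e R
step 3: stack=$ e b R e  input=e c z b e $  — match e
step 4: stack=$ e b R  input=c z b e $  — expand R ::= c z
step 5: stack=$ e b z c  input=c z b e $  — match c
step 6: stack=$ e b z  input=z b e $  — match z
step 7: stack=$ e b  input=b e $  — match b
step 8: stack=$ e  input=e $  — match e
Accept reached after 8 steps.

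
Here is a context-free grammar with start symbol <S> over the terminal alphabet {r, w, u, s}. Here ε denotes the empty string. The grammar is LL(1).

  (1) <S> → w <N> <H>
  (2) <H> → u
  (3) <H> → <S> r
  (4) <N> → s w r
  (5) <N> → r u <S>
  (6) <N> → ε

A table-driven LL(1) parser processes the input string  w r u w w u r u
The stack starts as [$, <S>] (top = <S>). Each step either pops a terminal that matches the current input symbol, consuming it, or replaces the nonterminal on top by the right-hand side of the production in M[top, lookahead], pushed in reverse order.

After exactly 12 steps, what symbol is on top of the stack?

step 1: stack=$ <S>  input=w r u w w u r u $  — expand <S> → w <N> <H>
step 2: stack=$ <H> <N> w  input=w r u w w u r u $  — match w
step 3: stack=$ <H> <N>  input=r u w w u r u $  — expand <N> → r u <S>
step 4: stack=$ <H> <S> u r  input=r u w w u r u $  — match r
step 5: stack=$ <H> <S> u  input=u w w u r u $  — match u
step 6: stack=$ <H> <S>  input=w w u r u $  — expand <S> → w <N> <H>
step 7: stack=$ <H> <H> <N> w  input=w w u r u $  — match w
step 8: stack=$ <H> <H> <N>  input=w u r u $  — expand <N> → ε
step 9: stack=$ <H> <H>  input=w u r u $  — expand <H> → <S> r
step 10: stack=$ <H> r <S>  input=w u r u $  — expand <S> → w <N> <H>
step 11: stack=$ <H> r <H> <N> w  input=w u r u $  — match w
step 12: stack=$ <H> r <H> <N>  input=u r u $  — expand <N> → ε
Stack after step 12: $ <H> r <H> (top = <H>).

<H>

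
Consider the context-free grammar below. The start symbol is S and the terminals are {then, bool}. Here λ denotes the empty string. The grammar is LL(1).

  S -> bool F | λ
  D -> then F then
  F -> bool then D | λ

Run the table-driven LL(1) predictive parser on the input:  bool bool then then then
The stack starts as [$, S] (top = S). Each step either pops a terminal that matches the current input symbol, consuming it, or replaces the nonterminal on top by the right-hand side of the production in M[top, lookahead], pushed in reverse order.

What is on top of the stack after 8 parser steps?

then

step 1: stack=$ S  input=bool bool then then then $  — expand S -> bool F
step 2: stack=$ F bool  input=bool bool then then then $  — match bool
step 3: stack=$ F  input=bool then then then $  — expand F -> bool then D
step 4: stack=$ D then bool  input=bool then then then $  — match bool
step 5: stack=$ D then  input=then then then $  — match then
step 6: stack=$ D  input=then then $  — expand D -> then F then
step 7: stack=$ then F then  input=then then $  — match then
step 8: stack=$ then F  input=then $  — expand F -> λ
Stack after step 8: $ then (top = then).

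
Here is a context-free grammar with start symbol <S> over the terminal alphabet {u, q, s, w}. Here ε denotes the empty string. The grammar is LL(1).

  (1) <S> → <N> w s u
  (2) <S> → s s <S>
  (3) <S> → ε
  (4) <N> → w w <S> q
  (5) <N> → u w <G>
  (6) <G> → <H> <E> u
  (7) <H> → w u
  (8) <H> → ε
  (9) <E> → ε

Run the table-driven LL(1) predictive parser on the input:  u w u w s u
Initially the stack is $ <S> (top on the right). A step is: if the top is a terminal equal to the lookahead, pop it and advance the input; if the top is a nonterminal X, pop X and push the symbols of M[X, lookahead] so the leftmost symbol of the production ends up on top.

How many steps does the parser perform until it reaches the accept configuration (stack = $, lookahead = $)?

step 1: stack=$ <S>  input=u w u w s u $  — expand <S> → <N> w s u
step 2: stack=$ u s w <N>  input=u w u w s u $  — expand <N> → u w <G>
step 3: stack=$ u s w <G> w u  input=u w u w s u $  — match u
step 4: stack=$ u s w <G> w  input=w u w s u $  — match w
step 5: stack=$ u s w <G>  input=u w s u $  — expand <G> → <H> <E> u
step 6: stack=$ u s w u <E> <H>  input=u w s u $  — expand <H> → ε
step 7: stack=$ u s w u <E>  input=u w s u $  — expand <E> → ε
step 8: stack=$ u s w u  input=u w s u $  — match u
step 9: stack=$ u s w  input=w s u $  — match w
step 10: stack=$ u s  input=s u $  — match s
step 11: stack=$ u  input=u $  — match u
Accept reached after 11 steps.

11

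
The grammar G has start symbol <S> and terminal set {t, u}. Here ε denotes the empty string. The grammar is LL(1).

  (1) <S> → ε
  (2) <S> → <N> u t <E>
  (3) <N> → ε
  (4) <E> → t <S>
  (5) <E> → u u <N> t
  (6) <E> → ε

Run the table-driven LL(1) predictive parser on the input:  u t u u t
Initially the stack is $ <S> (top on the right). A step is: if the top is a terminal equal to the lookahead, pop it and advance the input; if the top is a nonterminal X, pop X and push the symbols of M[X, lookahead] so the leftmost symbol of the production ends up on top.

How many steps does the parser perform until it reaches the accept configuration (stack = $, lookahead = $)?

step 1: stack=$ <S>  input=u t u u t $  — expand <S> → <N> u t <E>
step 2: stack=$ <E> t u <N>  input=u t u u t $  — expand <N> → ε
step 3: stack=$ <E> t u  input=u t u u t $  — match u
step 4: stack=$ <E> t  input=t u u t $  — match t
step 5: stack=$ <E>  input=u u t $  — expand <E> → u u <N> t
step 6: stack=$ t <N> u u  input=u u t $  — match u
step 7: stack=$ t <N> u  input=u t $  — match u
step 8: stack=$ t <N>  input=t $  — expand <N> → ε
step 9: stack=$ t  input=t $  — match t
Accept reached after 9 steps.

9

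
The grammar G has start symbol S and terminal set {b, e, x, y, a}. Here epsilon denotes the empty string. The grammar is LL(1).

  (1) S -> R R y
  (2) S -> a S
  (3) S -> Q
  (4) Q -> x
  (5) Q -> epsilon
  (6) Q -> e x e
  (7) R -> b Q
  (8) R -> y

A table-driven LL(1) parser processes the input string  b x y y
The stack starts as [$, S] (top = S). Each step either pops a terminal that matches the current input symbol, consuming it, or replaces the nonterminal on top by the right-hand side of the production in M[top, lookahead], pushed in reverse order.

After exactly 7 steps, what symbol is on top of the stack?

step 1: stack=$ S  input=b x y y $  — expand S -> R R y
step 2: stack=$ y R R  input=b x y y $  — expand R -> b Q
step 3: stack=$ y R Q b  input=b x y y $  — match b
step 4: stack=$ y R Q  input=x y y $  — expand Q -> x
step 5: stack=$ y R x  input=x y y $  — match x
step 6: stack=$ y R  input=y y $  — expand R -> y
step 7: stack=$ y y  input=y y $  — match y
Stack after step 7: $ y (top = y).

y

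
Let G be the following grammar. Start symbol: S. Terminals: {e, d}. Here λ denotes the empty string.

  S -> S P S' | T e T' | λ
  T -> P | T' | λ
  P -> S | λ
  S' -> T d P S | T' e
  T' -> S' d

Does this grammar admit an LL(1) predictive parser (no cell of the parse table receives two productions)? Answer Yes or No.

FIRST(S) = {λ, d, e}
FIRST(T) = {λ, d, e}
FIRST(P) = {λ, d, e}
FIRST(S') = {d, e}
FIRST(T') = {d, e}
FOLLOW(S) = {$, d, e}
FOLLOW(T) = {d, e}
FOLLOW(P) = {$, d, e}
FOLLOW(S') = {$, d, e}
FOLLOW(T') = {$, d, e}
Cell M[P, $] receives both P -> S and P -> λ — the grammar is not LL(1).

No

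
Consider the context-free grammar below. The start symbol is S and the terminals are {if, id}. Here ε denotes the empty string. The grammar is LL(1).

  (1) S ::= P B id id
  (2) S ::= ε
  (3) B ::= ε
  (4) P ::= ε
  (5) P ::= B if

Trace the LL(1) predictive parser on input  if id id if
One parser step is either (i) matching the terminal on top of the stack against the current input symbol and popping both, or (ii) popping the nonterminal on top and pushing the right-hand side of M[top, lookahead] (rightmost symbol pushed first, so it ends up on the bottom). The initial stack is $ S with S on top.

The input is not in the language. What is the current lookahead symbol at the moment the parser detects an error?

if

step 1: stack=$ S  input=if id id if $  — expand S ::= P B id id
step 2: stack=$ id id B P  input=if id id if $  — expand P ::= B if
step 3: stack=$ id id B if B  input=if id id if $  — expand B ::= ε
step 4: stack=$ id id B if  input=if id id if $  — match if
step 5: stack=$ id id B  input=id id if $  — expand B ::= ε
step 6: stack=$ id id  input=id id if $  — match id
step 7: stack=$ id  input=id if $  — match id
step 8: stack=$  input=if $  — error: stack empty but input remains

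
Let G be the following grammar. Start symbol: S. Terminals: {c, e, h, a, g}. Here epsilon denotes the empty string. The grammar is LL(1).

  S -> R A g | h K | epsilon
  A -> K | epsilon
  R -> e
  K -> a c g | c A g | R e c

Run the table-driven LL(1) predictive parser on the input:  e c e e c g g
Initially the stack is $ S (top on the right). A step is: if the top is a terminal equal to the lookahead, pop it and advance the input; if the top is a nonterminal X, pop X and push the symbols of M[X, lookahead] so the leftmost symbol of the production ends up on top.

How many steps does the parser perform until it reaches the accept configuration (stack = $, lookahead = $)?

14

      Stack        Input            Action
   1  $ S          e c e e c g g $  expand S -> R A g
   2  $ g A R      e c e e c g g $  expand R -> e
   3  $ g A e      e c e e c g g $  match e
   4  $ g A        c e e c g g $    expand A -> K
   5  $ g K        c e e c g g $    expand K -> c A g
   6  $ g g A c    c e e c g g $    match c
   7  $ g g A      e e c g g $      expand A -> K
   8  $ g g K      e e c g g $      expand K -> R e c
   9  $ g g c e R  e e c g g $      expand R -> e
  10  $ g g c e e  e e c g g $      match e
  11  $ g g c e    e c g g $        match e
  12  $ g g c      c g g $          match c
  13  $ g g        g g $            match g
  14  $ g          g $              match g
Accept reached after 14 steps.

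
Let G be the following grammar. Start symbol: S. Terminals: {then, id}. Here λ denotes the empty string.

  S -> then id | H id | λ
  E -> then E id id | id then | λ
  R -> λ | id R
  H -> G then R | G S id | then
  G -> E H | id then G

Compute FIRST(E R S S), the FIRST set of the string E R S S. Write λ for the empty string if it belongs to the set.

FIRST(E) = {λ, id, then}
FIRST(R) = {λ, id}
FIRST(S) = {λ, id, then}  (via H id)
FIRST(H) = {id, then}  (via G then R, G S id)
FIRST(G) = {id, then}  (via E H)
FIRST(E R S S): take FIRST of each symbol in turn, carrying on past any symbol whose FIRST contains λ; result {λ, id, then}.

{λ, id, then}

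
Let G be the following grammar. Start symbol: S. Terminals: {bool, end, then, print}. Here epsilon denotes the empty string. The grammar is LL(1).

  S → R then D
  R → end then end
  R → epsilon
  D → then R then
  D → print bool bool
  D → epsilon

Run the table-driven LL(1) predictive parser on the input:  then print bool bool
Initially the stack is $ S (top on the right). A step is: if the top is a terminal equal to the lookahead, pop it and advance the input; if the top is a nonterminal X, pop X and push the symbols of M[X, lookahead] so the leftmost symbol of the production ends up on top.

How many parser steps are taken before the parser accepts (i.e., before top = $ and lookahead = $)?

step 1: stack=$ S  input=then print bool bool $  — expand S → R then D
step 2: stack=$ D then R  input=then print bool bool $  — expand R → epsilon
step 3: stack=$ D then  input=then print bool bool $  — match then
step 4: stack=$ D  input=print bool bool $  — expand D → print bool bool
step 5: stack=$ bool bool print  input=print bool bool $  — match print
step 6: stack=$ bool bool  input=bool bool $  — match bool
step 7: stack=$ bool  input=bool $  — match bool
Accept reached after 7 steps.

7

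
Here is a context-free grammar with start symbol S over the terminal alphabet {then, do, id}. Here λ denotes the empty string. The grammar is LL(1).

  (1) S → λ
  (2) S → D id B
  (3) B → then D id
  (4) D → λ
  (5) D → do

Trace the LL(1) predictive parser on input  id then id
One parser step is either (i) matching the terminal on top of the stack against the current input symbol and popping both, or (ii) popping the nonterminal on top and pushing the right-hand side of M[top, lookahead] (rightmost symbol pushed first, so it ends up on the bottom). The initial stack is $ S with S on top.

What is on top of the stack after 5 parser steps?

D

     Stack        Input         Action
  1  $ S          id then id $  expand S → D id B
  2  $ B id D     id then id $  expand D → λ
  3  $ B id       id then id $  match id
  4  $ B          then id $     expand B → then D id
  5  $ id D then  then id $     match then
Stack after step 5: $ id D (top = D).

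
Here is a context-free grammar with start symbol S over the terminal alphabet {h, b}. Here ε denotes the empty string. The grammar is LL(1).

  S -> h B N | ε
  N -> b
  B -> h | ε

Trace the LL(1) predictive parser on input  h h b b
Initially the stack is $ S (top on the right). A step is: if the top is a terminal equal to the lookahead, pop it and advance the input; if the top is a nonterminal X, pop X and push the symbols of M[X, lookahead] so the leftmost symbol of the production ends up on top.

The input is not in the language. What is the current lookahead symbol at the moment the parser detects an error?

b

step 1: stack=$ S  input=h h b b $  — expand S -> h B N
step 2: stack=$ N B h  input=h h b b $  — match h
step 3: stack=$ N B  input=h b b $  — expand B -> h
step 4: stack=$ N h  input=h b b $  — match h
step 5: stack=$ N  input=b b $  — expand N -> b
step 6: stack=$ b  input=b b $  — match b
step 7: stack=$  input=b $  — error: stack empty but input remains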